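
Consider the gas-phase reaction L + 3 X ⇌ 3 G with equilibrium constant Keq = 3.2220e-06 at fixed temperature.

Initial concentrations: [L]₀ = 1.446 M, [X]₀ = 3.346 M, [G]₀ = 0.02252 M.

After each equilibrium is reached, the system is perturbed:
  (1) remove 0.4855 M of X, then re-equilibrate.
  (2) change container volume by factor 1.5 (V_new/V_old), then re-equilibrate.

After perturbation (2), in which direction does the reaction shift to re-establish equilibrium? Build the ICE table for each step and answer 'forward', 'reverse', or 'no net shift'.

Q₀ = 2.1084e-07 vs Keq = 3.2220e-06 ⇒ Q<K, forward
Step 1:
                   L          X          G
  Initial      1.446      3.346    0.02252
  Change    -0.01089   -0.03268    0.03268
  Equil        1.435      3.313     0.0552
  solve Keq expr → x = 0.01089; check Q = 3.2220e-06
Then remove 0.4855 M of X.
Step 2:
                   L          X          G
  Initial      1.435      2.828     0.0552
  Change    0.002642   0.007927  -0.007927
  Equil        1.438      2.836    0.04727
  solve Keq expr → x = -0.002642; check Q = 3.2220e-06
Then change container volume by factor 1.5 (V_new/V_old).
Step 3:
                   L          X          G
  Initial     0.9585       1.89    0.03151
  Change    0.001305   0.003915  -0.003915
  Equil       0.9598      1.894     0.0276
  solve Keq expr → x = -0.001305; check Q = 3.2220e-06

Direction: reverse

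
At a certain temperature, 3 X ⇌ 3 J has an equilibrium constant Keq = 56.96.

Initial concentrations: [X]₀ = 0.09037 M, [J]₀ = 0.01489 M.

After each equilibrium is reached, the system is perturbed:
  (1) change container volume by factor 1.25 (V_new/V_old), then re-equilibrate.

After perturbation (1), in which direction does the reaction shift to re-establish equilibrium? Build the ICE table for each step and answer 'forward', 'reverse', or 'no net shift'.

Q₀ = 0.004473 vs Keq = 56.96 ⇒ Q<K, forward
Step 1:
                   X          J
  init       0.09037    0.01489
  Δ         -0.06866    0.06866
  eq         0.02171    0.08355
  solve Keq expr → x = 0.02289; check Q = 56.96
Then change container volume by factor 1.25 (V_new/V_old).
Step 2:
                   X          J
  init       0.01737    0.06684
  Δ                0          0
  eq         0.01737    0.06684
  solve Keq expr → x = 0; check Q = 56.96

Direction: no net shift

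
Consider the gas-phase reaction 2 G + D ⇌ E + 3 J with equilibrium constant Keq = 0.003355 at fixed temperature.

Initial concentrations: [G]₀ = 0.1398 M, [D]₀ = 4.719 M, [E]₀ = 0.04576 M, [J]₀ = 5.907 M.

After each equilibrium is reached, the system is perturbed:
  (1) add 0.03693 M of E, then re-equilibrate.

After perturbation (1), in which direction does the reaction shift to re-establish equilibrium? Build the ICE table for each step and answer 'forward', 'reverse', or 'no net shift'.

Direction: reverse

Q₀ = 102.3 vs Keq = 0.003355 ⇒ Q>K, reverse
Step 1:
                    G           D           E           J
  init         0.1398       4.719     0.04576       5.907
  Δ           0.09151     0.04576    -0.04576     -0.1373
  eq           0.2313       4.765  4.4531e-06        5.77
  solve Keq expr → x = -0.04576; check Q = 0.003355
Then add 0.03693 M of E.
Step 2:
                    G           D           E           J
  init         0.2313       4.765     0.03693        5.77
  Δ           0.07385     0.03693    -0.03693     -0.1108
  eq           0.3052       4.802  8.2783e-06       5.659
  solve Keq expr → x = -0.03693; check Q = 0.003355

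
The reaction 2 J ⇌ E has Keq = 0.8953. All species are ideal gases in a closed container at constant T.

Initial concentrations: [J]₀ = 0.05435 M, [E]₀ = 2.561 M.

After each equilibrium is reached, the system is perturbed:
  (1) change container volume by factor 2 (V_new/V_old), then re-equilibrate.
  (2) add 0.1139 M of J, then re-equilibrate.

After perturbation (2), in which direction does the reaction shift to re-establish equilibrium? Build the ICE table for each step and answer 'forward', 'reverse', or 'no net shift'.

Q₀ = 867 vs Keq = 0.8953 ⇒ Q>K, reverse
Step 1:
                  J         E
  Initial   0.05435     2.561
  Change      1.389   -0.6947
  Equil       1.444     1.866
  solve Keq expr → x = -0.6947; check Q = 0.8953
Then change container volume by factor 2 (V_new/V_old).
Step 2:
                  J         E
  Initial    0.7219    0.9331
  Change     0.2331   -0.1166
  Equil       0.955    0.8166
  solve Keq expr → x = -0.1166; check Q = 0.8953
Then add 0.1139 M of J.
Step 3:
                  J         E
  Initial     1.069    0.8166
  Change    -0.0884    0.0442
  Equil      0.9805    0.8608
  solve Keq expr → x = 0.0442; check Q = 0.8953

Direction: forward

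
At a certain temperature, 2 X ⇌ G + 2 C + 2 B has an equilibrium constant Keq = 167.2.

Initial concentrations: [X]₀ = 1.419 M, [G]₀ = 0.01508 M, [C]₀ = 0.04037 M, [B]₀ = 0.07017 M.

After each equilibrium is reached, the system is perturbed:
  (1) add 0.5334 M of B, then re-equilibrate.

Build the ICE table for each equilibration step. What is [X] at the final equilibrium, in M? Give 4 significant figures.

Q₀ = 6.0098e-08 vs Keq = 167.2 ⇒ Q<K, forward
Step 1:
                   X          G          C          B
  init         1.419    0.01508    0.04037    0.07017
  Δ           -1.303     0.6513      1.303      1.303
  eq          0.1164     0.6664      1.343      1.373
  solve Keq expr → x = 0.6513; check Q = 167.2
Then add 0.5334 M of B.
Step 2:
                   X          G          C          B
  init        0.1164     0.6664      1.343      1.906
  Δ          0.03586   -0.01793   -0.03586   -0.03586
  eq          0.1522     0.6485      1.307       1.87
  solve Keq expr → x = -0.01793; check Q = 167.2

[X]_eq = 0.1522 M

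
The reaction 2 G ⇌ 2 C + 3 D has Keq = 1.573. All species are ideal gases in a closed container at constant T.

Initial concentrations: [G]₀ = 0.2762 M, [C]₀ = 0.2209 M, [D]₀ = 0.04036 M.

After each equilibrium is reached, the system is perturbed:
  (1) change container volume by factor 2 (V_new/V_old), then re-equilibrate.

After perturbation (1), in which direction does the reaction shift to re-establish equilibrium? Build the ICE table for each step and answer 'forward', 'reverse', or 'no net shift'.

Q₀ = 4.2053e-05 vs Keq = 1.573 ⇒ Q<K, forward
Step 1:
                    G           C           D
  I            0.2762      0.2209     0.04036
  C           -0.2059      0.2059      0.3089
  E           0.07025      0.4268      0.3493
  solve Keq expr → x = 0.103; check Q = 1.573
Then change container volume by factor 2 (V_new/V_old).
Step 2:
                    G           C           D
  I           0.03513      0.2134      0.1746
  C          -0.01833     0.01833      0.0275
  E           0.01679      0.2318      0.2021
  solve Keq expr → x = 0.009167; check Q = 1.573

Direction: forward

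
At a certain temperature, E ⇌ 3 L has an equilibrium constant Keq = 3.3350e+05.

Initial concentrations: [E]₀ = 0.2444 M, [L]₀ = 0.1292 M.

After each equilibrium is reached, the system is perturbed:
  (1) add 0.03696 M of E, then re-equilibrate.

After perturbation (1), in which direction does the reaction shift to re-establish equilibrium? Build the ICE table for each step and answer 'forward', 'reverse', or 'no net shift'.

Q₀ = 0.008824 vs Keq = 3.3350e+05 ⇒ Q<K, forward
Step 1:
                    E           L
  I            0.2444      0.1292
  C           -0.2444      0.7332
  E        1.9232e-06      0.8624
  solve Keq expr → x = 0.2444; check Q = 3.3350e+05
Then add 0.03696 M of E.
Step 2:
                    E           L
  I           0.03696      0.8624
  C          -0.03696      0.1109
  E        2.7644e-06      0.9733
  solve Keq expr → x = 0.03696; check Q = 3.3350e+05

Direction: forward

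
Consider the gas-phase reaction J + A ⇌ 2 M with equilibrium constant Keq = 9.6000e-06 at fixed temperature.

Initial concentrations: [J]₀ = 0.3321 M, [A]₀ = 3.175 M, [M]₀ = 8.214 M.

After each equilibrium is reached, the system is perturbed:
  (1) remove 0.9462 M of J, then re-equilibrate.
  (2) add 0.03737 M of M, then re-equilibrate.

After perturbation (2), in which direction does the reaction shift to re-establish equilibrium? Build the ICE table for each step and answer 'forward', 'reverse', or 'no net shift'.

Q₀ = 63.99 vs Keq = 9.6000e-06 ⇒ Q>K, reverse
Step 1:
                    J           A           M
  I            0.3321       3.175       8.214
  C             4.098       4.098      -8.196
  E              4.43       7.273     0.01759
  solve Keq expr → x = -4.098; check Q = 9.6000e-06
Then remove 0.9462 M of J.
Step 2:
                    J           A           M
  I             3.484       7.273     0.01759
  C        9.9378e-04  9.9378e-04   -0.001988
  E             3.485       7.274      0.0156
  solve Keq expr → x = -9.9378e-04; check Q = 9.6000e-06
Then add 0.03737 M of M.
Step 3:
                    J           A           M
  I             3.485       7.274     0.05297
  C           0.01865     0.01865    -0.03731
  E             3.504       7.293     0.01566
  solve Keq expr → x = -0.01865; check Q = 9.6000e-06

Direction: reverse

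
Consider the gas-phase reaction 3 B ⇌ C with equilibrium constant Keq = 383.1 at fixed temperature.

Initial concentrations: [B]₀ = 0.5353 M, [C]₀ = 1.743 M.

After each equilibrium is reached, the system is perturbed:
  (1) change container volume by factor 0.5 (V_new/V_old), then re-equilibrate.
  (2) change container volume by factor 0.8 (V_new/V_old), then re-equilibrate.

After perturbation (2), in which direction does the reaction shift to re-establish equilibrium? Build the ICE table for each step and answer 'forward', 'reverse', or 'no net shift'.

Q₀ = 11.36 vs Keq = 383.1 ⇒ Q<K, forward
Step 1:
                    B           C
  init         0.5353       1.743
  Δ           -0.3658      0.1219
  eq           0.1695       1.865
  solve Keq expr → x = 0.1219; check Q = 383.1
Then change container volume by factor 0.5 (V_new/V_old).
Step 2:
                    B           C
  init          0.339        3.73
  Δ           -0.1246     0.04155
  eq           0.2143       3.771
  solve Keq expr → x = 0.04155; check Q = 383.1
Then change container volume by factor 0.8 (V_new/V_old).
Step 3:
                    B           C
  init         0.2679       4.714
  Δ          -0.03683     0.01228
  eq           0.2311       4.727
  solve Keq expr → x = 0.01228; check Q = 383.1

Direction: forward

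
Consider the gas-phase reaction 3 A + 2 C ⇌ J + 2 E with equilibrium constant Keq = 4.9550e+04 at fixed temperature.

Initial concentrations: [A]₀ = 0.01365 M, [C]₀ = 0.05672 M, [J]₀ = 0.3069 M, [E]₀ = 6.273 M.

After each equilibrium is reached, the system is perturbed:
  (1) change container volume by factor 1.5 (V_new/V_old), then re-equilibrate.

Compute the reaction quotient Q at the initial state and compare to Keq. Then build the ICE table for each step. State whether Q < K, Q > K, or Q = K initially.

Q₀ = 1.4760e+09 vs Keq = 4.9550e+04 ⇒ Q>K, reverse
Step 1:
                    A           C           J           E
  I           0.01365     0.05672      0.3069       6.273
  C            0.1726      0.1151    -0.05755     -0.1151
  E            0.1863      0.1718      0.2494       6.158
  solve Keq expr → x = -0.05755; check Q = 4.9550e+04
Then change container volume by factor 1.5 (V_new/V_old).
Step 2:
                    A           C           J           E
  I            0.1242      0.1145      0.1662       4.105
  C           0.02286     0.01524   -0.007619    -0.01524
  E             0.147      0.1298      0.1586        4.09
  solve Keq expr → x = -0.007619; check Q = 4.9550e+04

Q₀ = 1.4760e+09; Q > K (proceeds reverse)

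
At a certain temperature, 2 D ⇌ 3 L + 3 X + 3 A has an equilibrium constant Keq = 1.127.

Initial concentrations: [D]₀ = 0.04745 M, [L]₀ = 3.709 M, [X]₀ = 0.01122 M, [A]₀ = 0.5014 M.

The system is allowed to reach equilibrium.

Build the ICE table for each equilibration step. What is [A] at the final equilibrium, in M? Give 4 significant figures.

[A]_eq = 0.5348 M

Q₀ = 0.004035 vs Keq = 1.127 ⇒ Q<K, forward
Step 1:
                  D         L         X         A
  Initial   0.04745     3.709   0.01122    0.5014
  Change   -0.02229   0.03343   0.03343   0.03343
  Equil     0.02516     3.742   0.04465    0.5348
  solve Keq expr → x = 0.01114; check Q = 1.127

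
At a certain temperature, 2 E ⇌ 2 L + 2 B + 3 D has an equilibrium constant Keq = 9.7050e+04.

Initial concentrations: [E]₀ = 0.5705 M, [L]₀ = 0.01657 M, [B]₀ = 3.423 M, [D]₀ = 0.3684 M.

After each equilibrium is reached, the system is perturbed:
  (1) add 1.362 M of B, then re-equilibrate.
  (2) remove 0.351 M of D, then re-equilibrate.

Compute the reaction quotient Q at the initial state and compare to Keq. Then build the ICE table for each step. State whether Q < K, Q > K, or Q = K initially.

Q₀ = 4.9420e-04 vs Keq = 9.7050e+04 ⇒ Q<K, forward
Step 1:
                  E         L         B         D
  init       0.5705   0.01657     3.423    0.3684
  Δ         -0.5607    0.5607    0.5607     0.841
  eq       0.009818    0.5773     3.984     1.209
  solve Keq expr → x = 0.2803; check Q = 9.7050e+04
Then add 1.362 M of B.
Step 2:
                  E         L         B         D
  init     0.009818    0.5773     5.346     1.209
  Δ        0.003198 -0.003198 -0.003198 -0.004797
  eq        0.01302    0.5741     5.342     1.205
  solve Keq expr → x = -0.001599; check Q = 9.7050e+04
Then remove 0.351 M of D.
Step 3:
                  E         L         B         D
  init      0.01302    0.5741     5.342    0.8536
  Δ       -0.005071  0.005071  0.005071  0.007606
  eq       0.007945    0.5791     5.348    0.8612
  solve Keq expr → x = 0.002535; check Q = 9.7050e+04

Q₀ = 4.9420e-04; Q < K (proceeds forward)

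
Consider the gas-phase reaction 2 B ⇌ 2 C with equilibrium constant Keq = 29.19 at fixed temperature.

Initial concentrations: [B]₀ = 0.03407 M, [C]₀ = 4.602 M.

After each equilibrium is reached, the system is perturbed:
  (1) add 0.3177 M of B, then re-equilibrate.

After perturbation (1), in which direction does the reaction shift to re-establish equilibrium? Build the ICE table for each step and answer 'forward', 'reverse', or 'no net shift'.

Direction: forward

Q₀ = 1.8245e+04 vs Keq = 29.19 ⇒ Q>K, reverse
Step 1:
                    B           C
  I           0.03407       4.602
  C              0.69       -0.69
  E            0.7241       3.912
  solve Keq expr → x = -0.345; check Q = 29.19
Then add 0.3177 M of B.
Step 2:
                    B           C
  I             1.042       3.912
  C           -0.2681      0.2681
  E            0.7737        4.18
  solve Keq expr → x = 0.134; check Q = 29.19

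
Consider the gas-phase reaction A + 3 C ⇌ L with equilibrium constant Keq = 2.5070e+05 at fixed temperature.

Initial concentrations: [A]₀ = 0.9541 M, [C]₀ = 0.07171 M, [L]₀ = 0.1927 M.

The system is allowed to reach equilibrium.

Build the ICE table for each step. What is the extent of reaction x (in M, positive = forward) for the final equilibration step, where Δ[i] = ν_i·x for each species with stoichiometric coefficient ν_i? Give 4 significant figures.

x = 0.02067 M

Q₀ = 547.7 vs Keq = 2.5070e+05 ⇒ Q<K, forward
Step 1:
                  A         C         L
  Initial    0.9541   0.07171    0.1927
  Change   -0.02067  -0.06201   0.02067
  Equil      0.9334  0.009697    0.2134
  solve Keq expr → x = 0.02067; check Q = 2.5070e+05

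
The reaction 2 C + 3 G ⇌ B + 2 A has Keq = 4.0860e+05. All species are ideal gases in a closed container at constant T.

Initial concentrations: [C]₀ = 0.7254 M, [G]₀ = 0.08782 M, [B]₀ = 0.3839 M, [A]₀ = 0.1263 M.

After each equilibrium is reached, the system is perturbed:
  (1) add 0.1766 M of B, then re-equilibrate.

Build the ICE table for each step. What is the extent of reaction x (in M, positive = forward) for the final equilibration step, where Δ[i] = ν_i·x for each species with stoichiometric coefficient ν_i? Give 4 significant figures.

Q₀ = 17.18 vs Keq = 4.0860e+05 ⇒ Q<K, forward
Step 1:
                   C          G          B          A
  Initial     0.7254    0.08782     0.3839     0.1263
  Change    -0.05574   -0.08361    0.02787    0.05574
  Equil       0.6697   0.004207     0.4118      0.182
  solve Keq expr → x = 0.02787; check Q = 4.0860e+05
Then add 0.1766 M of B.
Step 2:
                   C          G          B          A
  Initial     0.6697   0.004207     0.5884      0.182
  Change  3.4889e-04 5.2333e-04 -1.7444e-04 -3.4889e-04
  Equil         0.67   0.004731     0.5882     0.1817
  solve Keq expr → x = -1.7444e-04; check Q = 4.0860e+05

x = -1.7444e-04 M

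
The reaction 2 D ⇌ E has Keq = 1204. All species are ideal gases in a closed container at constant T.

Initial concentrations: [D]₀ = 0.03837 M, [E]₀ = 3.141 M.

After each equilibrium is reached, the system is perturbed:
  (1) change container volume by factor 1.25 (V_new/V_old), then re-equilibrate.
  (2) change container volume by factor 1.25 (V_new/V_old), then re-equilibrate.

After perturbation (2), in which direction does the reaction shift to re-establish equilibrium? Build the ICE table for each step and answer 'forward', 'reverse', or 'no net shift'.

Q₀ = 2133 vs Keq = 1204 ⇒ Q>K, reverse
Step 1:
                  D         E
  init      0.03837     3.141
  Δ         0.01265 -0.006327
  eq        0.05102     3.135
  solve Keq expr → x = -0.006327; check Q = 1204
Then change container volume by factor 1.25 (V_new/V_old).
Step 2:
                  D         E
  init      0.04082     2.508
  Δ        0.004796 -0.002398
  eq        0.04562     2.505
  solve Keq expr → x = -0.002398; check Q = 1204
Then change container volume by factor 1.25 (V_new/V_old).
Step 3:
                  D         E
  init      0.03649     2.004
  Δ        0.004286 -0.002143
  eq        0.04078     2.002
  solve Keq expr → x = -0.002143; check Q = 1204

Direction: reverse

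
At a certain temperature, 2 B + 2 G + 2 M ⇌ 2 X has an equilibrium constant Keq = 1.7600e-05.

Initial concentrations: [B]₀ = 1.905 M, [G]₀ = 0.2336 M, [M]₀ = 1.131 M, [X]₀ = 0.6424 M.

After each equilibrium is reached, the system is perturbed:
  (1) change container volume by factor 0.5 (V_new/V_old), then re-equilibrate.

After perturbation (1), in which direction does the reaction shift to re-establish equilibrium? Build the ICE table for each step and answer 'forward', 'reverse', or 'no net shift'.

Q₀ = 1.629 vs Keq = 1.7600e-05 ⇒ Q>K, reverse
Step 1:
                   B          G          M          X
  init         1.905     0.2336      1.131     0.6424
  Δ           0.6264     0.6264     0.6264    -0.6264
  eq           2.531       0.86      1.757    0.01605
  solve Keq expr → x = -0.3132; check Q = 1.7600e-05
Then change container volume by factor 0.5 (V_new/V_old).
Step 2:
                   B          G          M          X
  init         5.063       1.72      3.515     0.0321
  Δ           -0.085     -0.085     -0.085      0.085
  eq           4.978      1.635       3.43     0.1171
  solve Keq expr → x = 0.0425; check Q = 1.7600e-05

Direction: forward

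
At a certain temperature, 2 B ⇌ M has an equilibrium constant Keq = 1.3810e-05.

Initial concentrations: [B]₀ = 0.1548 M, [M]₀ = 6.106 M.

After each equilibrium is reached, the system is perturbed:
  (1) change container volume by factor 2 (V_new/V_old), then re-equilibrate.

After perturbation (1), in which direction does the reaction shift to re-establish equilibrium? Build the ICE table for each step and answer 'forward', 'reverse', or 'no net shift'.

Direction: reverse

Q₀ = 254.8 vs Keq = 1.3810e-05 ⇒ Q>K, reverse
Step 1:
                    B           M
  I            0.1548       6.106
  C             12.21      -6.104
  E             12.36    0.002111
  solve Keq expr → x = -6.104; check Q = 1.3810e-05
Then change container volume by factor 2 (V_new/V_old).
Step 2:
                    B           M
  I             6.181    0.001055
  C          0.001055 -5.2748e-04
  E             6.182  5.2784e-04
  solve Keq expr → x = -5.2748e-04; check Q = 1.3810e-05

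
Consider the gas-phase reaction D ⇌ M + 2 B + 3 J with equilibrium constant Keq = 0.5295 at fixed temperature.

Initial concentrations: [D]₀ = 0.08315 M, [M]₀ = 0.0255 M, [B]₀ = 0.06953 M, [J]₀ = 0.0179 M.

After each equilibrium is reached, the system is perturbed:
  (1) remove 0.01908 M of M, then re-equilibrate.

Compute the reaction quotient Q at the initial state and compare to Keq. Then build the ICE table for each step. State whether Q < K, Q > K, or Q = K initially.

Q₀ = 8.5032e-09 vs Keq = 0.5295 ⇒ Q<K, forward
Step 1:
                    D           M           B           J
  Initial     0.08315      0.0255     0.06953      0.0179
  Change     -0.08293     0.08293      0.1659      0.2488
  Equil    2.1528e-04      0.1084      0.2354      0.2667
  solve Keq expr → x = 0.08293; check Q = 0.5295
Then remove 0.01908 M of M.
Step 2:
                    D           M           B           J
  Initial  2.1528e-04     0.08935      0.2354      0.2667
  Change  -3.7468e-05  3.7468e-05  7.4936e-05  1.1240e-04
  Equil    1.7781e-04     0.08939      0.2355      0.2668
  solve Keq expr → x = 3.7468e-05; check Q = 0.5295

Q₀ = 8.5032e-09; Q < K (proceeds forward)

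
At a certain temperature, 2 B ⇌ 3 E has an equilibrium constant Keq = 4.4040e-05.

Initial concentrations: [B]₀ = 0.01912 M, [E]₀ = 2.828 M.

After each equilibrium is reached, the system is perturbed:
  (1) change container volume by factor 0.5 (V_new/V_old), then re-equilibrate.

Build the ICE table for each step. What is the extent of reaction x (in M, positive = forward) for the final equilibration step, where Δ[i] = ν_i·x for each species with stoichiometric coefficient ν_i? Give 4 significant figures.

x = -0.007295 M

Q₀ = 6.1867e+04 vs Keq = 4.4040e-05 ⇒ Q>K, reverse
Step 1:
                    B           E
  init        0.01912       2.828
  Δ              1.85      -2.774
  eq            1.869     0.05358
  solve Keq expr → x = -0.9248; check Q = 4.4040e-05
Then change container volume by factor 0.5 (V_new/V_old).
Step 2:
                    B           E
  init          3.737      0.1072
  Δ           0.01459    -0.02188
  eq            3.752     0.08527
  solve Keq expr → x = -0.007295; check Q = 4.4040e-05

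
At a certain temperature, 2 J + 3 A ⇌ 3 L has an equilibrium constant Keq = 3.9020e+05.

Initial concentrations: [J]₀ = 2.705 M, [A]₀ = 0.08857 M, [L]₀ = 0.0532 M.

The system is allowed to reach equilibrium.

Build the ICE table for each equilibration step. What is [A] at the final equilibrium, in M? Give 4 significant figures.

Q₀ = 0.02962 vs Keq = 3.9020e+05 ⇒ Q<K, forward
Step 1:
                  J         A         L
  I           2.705   0.08857    0.0532
  C        -0.05838  -0.08756   0.08756
  E           2.647  0.001007    0.1408
  solve Keq expr → x = 0.02919; check Q = 3.9020e+05

[A]_eq = 0.001007 M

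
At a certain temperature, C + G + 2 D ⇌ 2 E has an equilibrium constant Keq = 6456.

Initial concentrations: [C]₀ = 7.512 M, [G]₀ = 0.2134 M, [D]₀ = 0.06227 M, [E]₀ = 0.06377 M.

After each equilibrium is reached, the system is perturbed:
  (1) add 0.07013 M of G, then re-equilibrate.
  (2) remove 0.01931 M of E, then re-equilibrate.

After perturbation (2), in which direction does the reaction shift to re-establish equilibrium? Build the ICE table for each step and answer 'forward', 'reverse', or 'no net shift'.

Direction: forward

Q₀ = 0.6542 vs Keq = 6456 ⇒ Q<K, forward
Step 1:
                   C          G          D          E
  Initial      7.512     0.2134    0.06227    0.06377
  Change    -0.03047   -0.03047   -0.06094    0.06094
  Equil        7.482     0.1829   0.001327     0.1247
  solve Keq expr → x = 0.03047; check Q = 6456
Then add 0.07013 M of G.
Step 2:
                   C          G          D          E
  Initial      7.482     0.2531   0.001327     0.1247
  Change  -9.8360e-05 -9.8360e-05 -1.9672e-04 1.9672e-04
  Equil        7.481      0.253    0.00113     0.1249
  solve Keq expr → x = 9.8360e-05; check Q = 6456
Then remove 0.01931 M of E.
Step 3:
                   C          G          D          E
  Initial      7.481      0.253    0.00113     0.1056
  Change  -8.6481e-05 -8.6481e-05 -1.7296e-04 1.7296e-04
  Equil        7.481     0.2529 9.5709e-04     0.1058
  solve Keq expr → x = 8.6481e-05; check Q = 6456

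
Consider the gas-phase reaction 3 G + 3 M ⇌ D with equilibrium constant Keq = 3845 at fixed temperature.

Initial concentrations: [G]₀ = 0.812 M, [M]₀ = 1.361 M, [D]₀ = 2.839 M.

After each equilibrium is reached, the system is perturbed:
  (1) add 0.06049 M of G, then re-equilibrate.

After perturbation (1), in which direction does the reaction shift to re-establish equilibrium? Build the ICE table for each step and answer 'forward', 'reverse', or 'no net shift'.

Q₀ = 2.103 vs Keq = 3845 ⇒ Q<K, forward
Step 1:
                   G          M          D
  I            0.812      1.361      2.839
  C          -0.6765    -0.6765     0.2255
  E           0.1355     0.6845      3.065
  solve Keq expr → x = 0.2255; check Q = 3845
Then add 0.06049 M of G.
Step 2:
                   G          M          D
  I           0.1959     0.6845      3.065
  C         -0.04964   -0.04964    0.01655
  E           0.1463     0.6348      3.081
  solve Keq expr → x = 0.01655; check Q = 3845

Direction: forward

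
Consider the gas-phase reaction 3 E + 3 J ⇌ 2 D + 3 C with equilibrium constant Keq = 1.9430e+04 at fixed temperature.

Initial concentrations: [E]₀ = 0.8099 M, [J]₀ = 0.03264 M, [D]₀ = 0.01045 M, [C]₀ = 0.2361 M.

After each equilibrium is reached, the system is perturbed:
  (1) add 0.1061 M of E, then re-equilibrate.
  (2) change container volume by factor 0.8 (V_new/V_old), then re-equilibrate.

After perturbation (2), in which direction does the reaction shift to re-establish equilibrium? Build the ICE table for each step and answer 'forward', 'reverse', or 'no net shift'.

Q₀ = 0.0778 vs Keq = 1.9430e+04 ⇒ Q<K, forward
Step 1:
                  E         J         D         C
  Initial    0.8099   0.03264   0.01045    0.2361
  Change   -0.03137  -0.03137   0.02091   0.03137
  Equil      0.7785  0.001271   0.03136    0.2675
  solve Keq expr → x = 0.01046; check Q = 1.9430e+04
Then add 0.1061 M of E.
Step 2:
                  E         J         D         C
  Initial    0.8846  0.001271   0.03136    0.2675
  Change  -1.4925e-04 -1.4925e-04 9.9500e-05 1.4925e-04
  Equil      0.8845  0.001122   0.03146    0.2676
  solve Keq expr → x = 4.9750e-05; check Q = 1.9430e+04
Then change container volume by factor 0.8 (V_new/V_old).
Step 3:
                  E         J         D         C
  Initial     1.106  0.001402   0.03933    0.3345
  Change  -9.8555e-05 -9.8555e-05 6.5703e-05 9.8555e-05
  Equil       1.106  0.001304   0.03939    0.3346
  solve Keq expr → x = 3.2852e-05; check Q = 1.9430e+04

Direction: forward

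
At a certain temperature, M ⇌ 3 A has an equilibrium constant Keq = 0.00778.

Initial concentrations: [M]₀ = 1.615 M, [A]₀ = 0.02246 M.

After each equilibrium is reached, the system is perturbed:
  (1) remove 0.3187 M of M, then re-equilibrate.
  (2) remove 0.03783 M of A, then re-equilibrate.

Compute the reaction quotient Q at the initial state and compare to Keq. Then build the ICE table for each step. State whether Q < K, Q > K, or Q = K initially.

Q₀ = 7.0155e-06; Q < K (proceeds forward)

Q₀ = 7.0155e-06 vs Keq = 0.00778 ⇒ Q<K, forward
Step 1:
                   M          A
  init         1.615    0.02246
  Δ         -0.06889     0.2067
  eq           1.546     0.2291
  solve Keq expr → x = 0.06889; check Q = 0.00778
Then remove 0.3187 M of M.
Step 2:
                   M          A
  init         1.227     0.2291
  Δ          0.00555   -0.01665
  eq           1.233     0.2125
  solve Keq expr → x = -0.00555; check Q = 0.00778
Then remove 0.03783 M of A.
Step 3:
                   M          A
  init         1.233     0.1746
  Δ         -0.01237    0.03712
  eq           1.221     0.2118
  solve Keq expr → x = 0.01237; check Q = 0.00778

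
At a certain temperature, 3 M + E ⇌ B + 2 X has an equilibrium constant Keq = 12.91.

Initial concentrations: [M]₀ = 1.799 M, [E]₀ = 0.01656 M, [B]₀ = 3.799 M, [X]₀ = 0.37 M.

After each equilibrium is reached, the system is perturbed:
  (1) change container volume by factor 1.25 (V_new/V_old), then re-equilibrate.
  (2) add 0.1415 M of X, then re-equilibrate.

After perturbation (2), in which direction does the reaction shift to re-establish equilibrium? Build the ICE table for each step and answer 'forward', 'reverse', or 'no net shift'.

Direction: reverse

Q₀ = 5.394 vs Keq = 12.91 ⇒ Q<K, forward
Step 1:
                    M           E           B           X
  Initial       1.799     0.01656       3.799        0.37
  Change     -0.02588   -0.008626    0.008626     0.01725
  Equil         1.773    0.007934       3.808      0.3873
  solve Keq expr → x = 0.008626; check Q = 12.91
Then change container volume by factor 1.25 (V_new/V_old).
Step 2:
                    M           E           B           X
  Initial       1.418    0.006347       3.046      0.3098
  Change     0.004126    0.001375   -0.001375   -0.002751
  Equil         1.423    0.007723       3.045      0.3071
  solve Keq expr → x = -0.001375; check Q = 12.91
Then add 0.1415 M of X.
Step 3:
                    M           E           B           X
  Initial       1.423    0.007723       3.045      0.4486
  Change      0.02111    0.007037   -0.007037    -0.01407
  Equil         1.444     0.01476       3.038      0.4345
  solve Keq expr → x = -0.007037; check Q = 12.91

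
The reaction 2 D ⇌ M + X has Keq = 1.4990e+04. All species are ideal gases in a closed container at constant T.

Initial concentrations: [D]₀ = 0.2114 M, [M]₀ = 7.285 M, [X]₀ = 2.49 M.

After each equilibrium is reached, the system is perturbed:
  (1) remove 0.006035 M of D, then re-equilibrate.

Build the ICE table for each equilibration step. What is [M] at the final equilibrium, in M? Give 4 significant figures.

[M]_eq = 7.37 M

Q₀ = 405.9 vs Keq = 1.4990e+04 ⇒ Q<K, forward
Step 1:
                    D           M           X
  init         0.2114       7.285        2.49
  Δ           -0.1758      0.0879      0.0879
  eq          0.03561       7.373       2.578
  solve Keq expr → x = 0.0879; check Q = 1.4990e+04
Then remove 0.006035 M of D.
Step 2:
                    D           M           X
  init        0.02957       7.373       2.578
  Δ          0.006007   -0.003004   -0.003004
  eq          0.03558        7.37       2.575
  solve Keq expr → x = -0.003004; check Q = 1.4990e+04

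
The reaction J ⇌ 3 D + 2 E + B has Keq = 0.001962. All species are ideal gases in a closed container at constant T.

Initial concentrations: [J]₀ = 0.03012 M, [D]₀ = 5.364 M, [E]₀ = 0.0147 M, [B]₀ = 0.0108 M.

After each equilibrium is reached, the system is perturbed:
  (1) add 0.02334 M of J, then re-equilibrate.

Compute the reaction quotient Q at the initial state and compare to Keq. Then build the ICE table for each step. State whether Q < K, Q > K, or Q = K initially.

Q₀ = 0.01196 vs Keq = 0.001962 ⇒ Q>K, reverse
Step 1:
                  J         D         E         B
  I         0.03012     5.364    0.0147    0.0108
  C         0.00351  -0.01053  -0.00702  -0.00351
  E         0.03363     5.353   0.00768   0.00729
  solve Keq expr → x = -0.00351; check Q = 0.001962
Then add 0.02334 M of J.
Step 2:
                  J         D         E         B
  I         0.05697     5.353   0.00768   0.00729
  C       -8.5082e-04  0.002552  0.001702 8.5082e-04
  E         0.05612     5.356  0.009382  0.008141
  solve Keq expr → x = 8.5082e-04; check Q = 0.001962

Q₀ = 0.01196; Q > K (proceeds reverse)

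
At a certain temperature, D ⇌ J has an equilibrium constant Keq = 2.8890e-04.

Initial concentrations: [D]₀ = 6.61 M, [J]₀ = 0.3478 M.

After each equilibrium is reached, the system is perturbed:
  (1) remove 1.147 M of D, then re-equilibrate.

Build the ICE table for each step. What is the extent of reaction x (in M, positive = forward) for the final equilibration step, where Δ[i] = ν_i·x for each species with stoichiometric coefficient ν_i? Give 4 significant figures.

Q₀ = 0.05262 vs Keq = 2.8890e-04 ⇒ Q>K, reverse
Step 1:
                    D           J
  I              6.61      0.3478
  C            0.3458     -0.3458
  E             6.956     0.00201
  solve Keq expr → x = -0.3458; check Q = 2.8890e-04
Then remove 1.147 M of D.
Step 2:
                    D           J
  I             5.809     0.00201
  C        3.3127e-04 -3.3127e-04
  E             5.809    0.001678
  solve Keq expr → x = -3.3127e-04; check Q = 2.8890e-04

x = -3.3127e-04 M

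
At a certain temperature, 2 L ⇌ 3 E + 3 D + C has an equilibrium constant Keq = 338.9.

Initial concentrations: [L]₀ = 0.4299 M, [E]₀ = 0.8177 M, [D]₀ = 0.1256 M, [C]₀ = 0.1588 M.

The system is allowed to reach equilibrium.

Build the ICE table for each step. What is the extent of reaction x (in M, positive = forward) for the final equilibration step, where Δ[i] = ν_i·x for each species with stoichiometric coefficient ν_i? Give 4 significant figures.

x = 0.1983 M

Q₀ = 9.3082e-04 vs Keq = 338.9 ⇒ Q<K, forward
Step 1:
                    L           E           D           C
  I            0.4299      0.8177      0.1256      0.1588
  C           -0.3966      0.5949      0.5949      0.1983
  E           0.03333       1.413      0.7205      0.3571
  solve Keq expr → x = 0.1983; check Q = 338.9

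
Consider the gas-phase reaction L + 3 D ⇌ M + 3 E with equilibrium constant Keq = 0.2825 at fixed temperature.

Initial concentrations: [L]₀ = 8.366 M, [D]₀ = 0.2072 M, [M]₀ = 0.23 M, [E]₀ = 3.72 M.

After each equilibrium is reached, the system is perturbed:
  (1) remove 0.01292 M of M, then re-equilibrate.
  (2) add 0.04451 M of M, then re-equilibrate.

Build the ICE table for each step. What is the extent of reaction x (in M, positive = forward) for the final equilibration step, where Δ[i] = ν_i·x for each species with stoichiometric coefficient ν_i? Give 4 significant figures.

x = -0.02815 M

Q₀ = 159.1 vs Keq = 0.2825 ⇒ Q>K, reverse
Step 1:
                  L         D         M         E
  I           8.366    0.2072      0.23      3.72
  C          0.1924    0.5772   -0.1924   -0.5772
  E           8.558    0.7844   0.03759     3.143
  solve Keq expr → x = -0.1924; check Q = 0.2825
Then remove 0.01292 M of M.
Step 2:
                  L         D         M         E
  I           8.558    0.7844   0.02467     3.143
  C       -0.008516  -0.02555  0.008516   0.02555
  E            8.55    0.7589   0.03319     3.168
  solve Keq expr → x = 0.008516; check Q = 0.2825
Then add 0.04451 M of M.
Step 3:
                  L         D         M         E
  I            8.55    0.7589    0.0777     3.168
  C         0.02815   0.08444  -0.02815  -0.08444
  E           8.578    0.8433   0.04955     3.084
  solve Keq expr → x = -0.02815; check Q = 0.2825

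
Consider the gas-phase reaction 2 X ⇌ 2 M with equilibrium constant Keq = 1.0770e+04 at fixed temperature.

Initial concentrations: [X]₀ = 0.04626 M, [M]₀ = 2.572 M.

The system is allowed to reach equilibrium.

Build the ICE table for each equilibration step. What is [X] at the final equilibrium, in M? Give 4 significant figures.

[X]_eq = 0.02499 M

Q₀ = 3091 vs Keq = 1.0770e+04 ⇒ Q<K, forward
Step 1:
                  X         M
  Initial   0.04626     2.572
  Change   -0.02127   0.02127
  Equil     0.02499     2.593
  solve Keq expr → x = 0.01064; check Q = 1.0770e+04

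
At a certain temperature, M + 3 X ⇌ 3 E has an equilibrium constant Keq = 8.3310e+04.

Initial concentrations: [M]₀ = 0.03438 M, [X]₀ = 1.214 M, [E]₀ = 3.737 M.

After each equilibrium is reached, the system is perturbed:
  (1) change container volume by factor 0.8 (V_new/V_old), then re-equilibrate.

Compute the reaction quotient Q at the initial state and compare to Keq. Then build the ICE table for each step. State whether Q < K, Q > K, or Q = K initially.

Q₀ = 848.4; Q < K (proceeds forward)

Q₀ = 848.4 vs Keq = 8.3310e+04 ⇒ Q<K, forward
Step 1:
                    M           X           E
  Initial     0.03438       1.214       3.737
  Change     -0.03389     -0.1017      0.1017
  Equil    4.9332e-04       1.112       3.839
  solve Keq expr → x = 0.03389; check Q = 8.3310e+04
Then change container volume by factor 0.8 (V_new/V_old).
Step 2:
                    M           X           E
  Initial  6.1665e-04        1.39       4.798
  Change  -1.2282e-04 -3.6847e-04  3.6847e-04
  Equil    4.9383e-04        1.39       4.799
  solve Keq expr → x = 1.2282e-04; check Q = 8.3310e+04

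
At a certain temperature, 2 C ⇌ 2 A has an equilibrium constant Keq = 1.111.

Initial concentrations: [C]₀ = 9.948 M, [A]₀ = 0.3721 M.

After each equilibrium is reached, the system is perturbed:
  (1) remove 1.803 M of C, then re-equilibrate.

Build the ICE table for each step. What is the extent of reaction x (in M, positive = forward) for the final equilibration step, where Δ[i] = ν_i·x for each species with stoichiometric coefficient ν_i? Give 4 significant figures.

x = -0.4626 M

Q₀ = 0.001399 vs Keq = 1.111 ⇒ Q<K, forward
Step 1:
                   C          A
  Initial      9.948     0.3721
  Change      -4.924      4.924
  Equil        5.024      5.296
  solve Keq expr → x = 2.462; check Q = 1.111
Then remove 1.803 M of C.
Step 2:
                   C          A
  Initial      3.221      5.296
  Change      0.9252    -0.9252
  Equil        4.147      4.371
  solve Keq expr → x = -0.4626; check Q = 1.111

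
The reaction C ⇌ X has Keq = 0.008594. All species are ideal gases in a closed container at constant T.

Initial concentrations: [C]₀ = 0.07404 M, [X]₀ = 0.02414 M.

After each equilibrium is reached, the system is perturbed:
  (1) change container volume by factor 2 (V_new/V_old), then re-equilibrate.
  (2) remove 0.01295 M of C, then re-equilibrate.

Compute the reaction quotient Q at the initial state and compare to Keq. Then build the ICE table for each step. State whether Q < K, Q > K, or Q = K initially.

Q₀ = 0.326; Q > K (proceeds reverse)

Q₀ = 0.326 vs Keq = 0.008594 ⇒ Q>K, reverse
Step 1:
                    C           X
  Initial     0.07404     0.02414
  Change       0.0233     -0.0233
  Equil       0.09734  8.3657e-04
  solve Keq expr → x = -0.0233; check Q = 0.008594
Then change container volume by factor 2 (V_new/V_old).
Step 2:
                    C           X
  Initial     0.04867  4.1828e-04
  Change            0           0
  Equil       0.04867  4.1828e-04
  solve Keq expr → x = 0; check Q = 0.008594
Then remove 0.01295 M of C.
Step 3:
                    C           X
  Initial     0.03572  4.1828e-04
  Change   1.1034e-04 -1.1034e-04
  Equil       0.03583  3.0794e-04
  solve Keq expr → x = -1.1034e-04; check Q = 0.008594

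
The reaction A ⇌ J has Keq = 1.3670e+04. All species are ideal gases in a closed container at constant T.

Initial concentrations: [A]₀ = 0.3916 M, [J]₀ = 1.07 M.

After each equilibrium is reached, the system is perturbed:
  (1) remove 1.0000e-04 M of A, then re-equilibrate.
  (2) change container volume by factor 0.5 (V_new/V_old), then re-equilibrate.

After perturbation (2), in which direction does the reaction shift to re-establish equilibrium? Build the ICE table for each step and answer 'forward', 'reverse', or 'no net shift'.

Direction: no net shift

Q₀ = 2.732 vs Keq = 1.3670e+04 ⇒ Q<K, forward
Step 1:
                  A         J
  I          0.3916      1.07
  C         -0.3915    0.3915
  E       1.0691e-04     1.461
  solve Keq expr → x = 0.3915; check Q = 1.3670e+04
Then remove 1.0000e-04 M of A.
Step 2:
                  A         J
  I       6.9124e-06     1.461
  C       9.9993e-05 -9.9993e-05
  E       1.0691e-04     1.461
  solve Keq expr → x = -9.9993e-05; check Q = 1.3670e+04
Then change container volume by factor 0.5 (V_new/V_old).
Step 3:
                  A         J
  I       2.1381e-04     2.923
  C               0         0
  E       2.1381e-04     2.923
  solve Keq expr → x = 0; check Q = 1.3670e+04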